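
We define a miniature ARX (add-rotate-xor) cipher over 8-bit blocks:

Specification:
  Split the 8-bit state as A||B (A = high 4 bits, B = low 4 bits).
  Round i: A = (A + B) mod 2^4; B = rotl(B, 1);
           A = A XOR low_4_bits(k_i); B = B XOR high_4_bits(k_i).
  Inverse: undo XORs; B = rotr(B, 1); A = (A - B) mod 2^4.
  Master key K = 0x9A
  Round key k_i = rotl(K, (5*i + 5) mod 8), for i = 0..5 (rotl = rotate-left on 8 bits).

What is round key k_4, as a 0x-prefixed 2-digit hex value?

0x35

K = 0x9A
k_0 = rotl(K, (5*0+5) mod 8) = rotl(K, 5) = 0x53
k_1 = rotl(K, (5*1+5) mod 8) = rotl(K, 2) = 0x6A
k_2 = rotl(K, (5*2+5) mod 8) = rotl(K, 7) = 0x4D
k_3 = rotl(K, (5*3+5) mod 8) = rotl(K, 4) = 0xA9
k_4 = rotl(K, (5*4+5) mod 8) = rotl(K, 1) = 0x35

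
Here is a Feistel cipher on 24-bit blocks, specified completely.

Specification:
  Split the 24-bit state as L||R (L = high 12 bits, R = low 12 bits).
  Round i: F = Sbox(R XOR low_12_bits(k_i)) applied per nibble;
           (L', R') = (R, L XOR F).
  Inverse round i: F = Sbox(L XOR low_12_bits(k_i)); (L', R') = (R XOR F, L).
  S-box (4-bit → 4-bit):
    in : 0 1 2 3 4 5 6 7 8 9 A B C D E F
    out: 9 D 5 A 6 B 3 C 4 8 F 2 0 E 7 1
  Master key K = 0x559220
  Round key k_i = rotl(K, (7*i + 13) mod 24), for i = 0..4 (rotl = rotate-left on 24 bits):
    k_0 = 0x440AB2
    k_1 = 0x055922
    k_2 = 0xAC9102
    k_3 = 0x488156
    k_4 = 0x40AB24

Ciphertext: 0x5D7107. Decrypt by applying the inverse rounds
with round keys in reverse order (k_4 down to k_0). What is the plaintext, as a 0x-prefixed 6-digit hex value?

s_0 = ciphertext = 0x5D7107
s_1 = InvRound(s_0, k_4) = 0x61D5D7
s_2 = InvRound(s_1, k_3) = 0x9B561D
s_3 = InvRound(s_2, k_2) = 0x2319B5
s_4 = InvRound(s_3, k_1) = 0xB6F231
s_5 = InvRound(s_4, k_0) = 0xFDFB6F

0xFDFB6F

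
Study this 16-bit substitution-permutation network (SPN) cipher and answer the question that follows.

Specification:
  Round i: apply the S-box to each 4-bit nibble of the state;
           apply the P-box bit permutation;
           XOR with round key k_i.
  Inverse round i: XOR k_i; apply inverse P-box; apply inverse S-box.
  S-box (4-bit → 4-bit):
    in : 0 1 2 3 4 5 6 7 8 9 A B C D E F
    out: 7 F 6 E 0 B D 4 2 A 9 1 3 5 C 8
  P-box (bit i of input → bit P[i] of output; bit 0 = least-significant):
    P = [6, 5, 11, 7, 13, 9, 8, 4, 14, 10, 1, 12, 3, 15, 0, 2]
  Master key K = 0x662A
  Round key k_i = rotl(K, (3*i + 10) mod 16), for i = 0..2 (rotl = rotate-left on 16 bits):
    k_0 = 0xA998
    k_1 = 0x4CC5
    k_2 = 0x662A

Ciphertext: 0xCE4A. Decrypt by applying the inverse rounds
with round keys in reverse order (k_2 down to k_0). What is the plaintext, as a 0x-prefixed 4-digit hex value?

0xCF8C

s_0 = ciphertext = 0xCE4A
s_1 = InvRound(s_0, k_2) = 0x84B0
s_2 = InvRound(s_1, k_1) = 0x3BF0
s_3 = InvRound(s_2, k_0) = 0xCF8C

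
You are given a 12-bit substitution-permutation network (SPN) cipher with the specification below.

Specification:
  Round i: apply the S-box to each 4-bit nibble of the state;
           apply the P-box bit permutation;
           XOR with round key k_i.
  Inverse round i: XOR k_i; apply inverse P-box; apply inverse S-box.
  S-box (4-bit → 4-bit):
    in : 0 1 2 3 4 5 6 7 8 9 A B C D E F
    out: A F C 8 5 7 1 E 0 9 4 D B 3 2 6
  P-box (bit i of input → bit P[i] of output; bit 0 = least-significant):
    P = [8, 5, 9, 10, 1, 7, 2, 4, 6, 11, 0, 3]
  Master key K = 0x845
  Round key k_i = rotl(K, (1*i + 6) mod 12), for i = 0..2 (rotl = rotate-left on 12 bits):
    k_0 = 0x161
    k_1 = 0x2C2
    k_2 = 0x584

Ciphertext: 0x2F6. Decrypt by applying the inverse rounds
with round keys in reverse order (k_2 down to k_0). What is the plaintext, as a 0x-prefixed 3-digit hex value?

0x6CC

s_0 = ciphertext = 0x2F6
s_1 = InvRound(s_0, k_2) = 0x691
s_2 = InvRound(s_1, k_1) = 0x493
s_3 = InvRound(s_2, k_0) = 0x6CC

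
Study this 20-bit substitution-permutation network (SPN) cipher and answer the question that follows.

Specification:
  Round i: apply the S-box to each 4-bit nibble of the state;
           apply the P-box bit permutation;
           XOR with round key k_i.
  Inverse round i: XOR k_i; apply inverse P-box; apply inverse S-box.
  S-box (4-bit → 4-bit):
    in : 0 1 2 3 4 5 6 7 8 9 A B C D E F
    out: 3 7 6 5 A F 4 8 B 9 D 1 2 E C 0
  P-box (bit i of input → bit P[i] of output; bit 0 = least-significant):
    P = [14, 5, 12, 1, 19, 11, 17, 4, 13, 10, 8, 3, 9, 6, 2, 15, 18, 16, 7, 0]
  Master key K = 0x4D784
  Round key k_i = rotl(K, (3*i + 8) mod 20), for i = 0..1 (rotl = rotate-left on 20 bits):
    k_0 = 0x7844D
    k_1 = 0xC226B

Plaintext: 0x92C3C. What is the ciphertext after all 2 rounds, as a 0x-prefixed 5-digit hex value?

0xACC08

s_0 = plaintext = 0x92C3C
s_1 = Round(s_0, k_0) = 0x98028
s_2 = Round(s_1, k_1) = 0xACC08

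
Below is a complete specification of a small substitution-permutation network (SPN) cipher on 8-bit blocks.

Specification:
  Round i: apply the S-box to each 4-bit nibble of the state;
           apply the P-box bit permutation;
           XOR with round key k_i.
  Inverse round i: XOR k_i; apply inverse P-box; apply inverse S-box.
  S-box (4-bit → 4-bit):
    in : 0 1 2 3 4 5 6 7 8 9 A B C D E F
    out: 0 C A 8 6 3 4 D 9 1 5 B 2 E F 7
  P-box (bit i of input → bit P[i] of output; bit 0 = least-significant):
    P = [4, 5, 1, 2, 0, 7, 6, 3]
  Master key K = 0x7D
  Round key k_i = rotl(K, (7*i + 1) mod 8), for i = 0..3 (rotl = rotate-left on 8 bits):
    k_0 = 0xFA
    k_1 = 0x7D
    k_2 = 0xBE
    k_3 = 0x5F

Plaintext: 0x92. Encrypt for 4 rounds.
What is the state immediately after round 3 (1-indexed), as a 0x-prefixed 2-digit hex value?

0xA1

s_0 = plaintext = 0x92
s_1 = Round(s_0, k_0) = 0xDF
s_2 = Round(s_1, k_1) = 0x87
s_3 = Round(s_2, k_2) = 0xA1
s_4 = Round(s_3, k_3) = 0x18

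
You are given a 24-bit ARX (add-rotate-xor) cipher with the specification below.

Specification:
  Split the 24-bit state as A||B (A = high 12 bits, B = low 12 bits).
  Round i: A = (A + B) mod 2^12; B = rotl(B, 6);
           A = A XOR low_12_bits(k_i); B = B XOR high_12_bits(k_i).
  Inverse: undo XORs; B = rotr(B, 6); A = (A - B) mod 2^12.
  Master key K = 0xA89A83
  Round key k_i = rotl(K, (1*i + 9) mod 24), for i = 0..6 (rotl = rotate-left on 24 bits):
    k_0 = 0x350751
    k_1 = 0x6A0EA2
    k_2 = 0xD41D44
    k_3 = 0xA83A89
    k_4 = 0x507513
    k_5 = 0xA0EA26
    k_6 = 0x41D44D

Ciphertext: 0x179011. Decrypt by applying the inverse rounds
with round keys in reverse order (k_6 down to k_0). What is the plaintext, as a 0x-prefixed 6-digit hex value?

s_0 = ciphertext = 0x179011
s_1 = InvRound(s_0, k_6) = 0x224310
s_2 = InvRound(s_1, k_5) = 0x05E7A4
s_3 = InvRound(s_2, k_4) = 0xC838CA
s_4 = InvRound(s_3, k_3) = 0x3C1249
s_5 = InvRound(s_4, k_2) = 0xC4923C
s_6 = InvRound(s_5, k_1) = 0xBD9712
s_7 = InvRound(s_6, k_0) = 0xBF7091

0xBF7091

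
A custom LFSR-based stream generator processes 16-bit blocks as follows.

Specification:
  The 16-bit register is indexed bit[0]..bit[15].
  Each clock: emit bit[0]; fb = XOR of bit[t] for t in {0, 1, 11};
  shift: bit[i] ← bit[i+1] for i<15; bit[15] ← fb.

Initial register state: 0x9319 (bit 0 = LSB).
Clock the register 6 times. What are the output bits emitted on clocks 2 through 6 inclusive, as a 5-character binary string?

reg_0 = 0x9319
clock 1: out=1, reg = 0xC98C
clock 2: out=0, reg = 0xE4C6
clock 3: out=0, reg = 0xF263
clock 4: out=1, reg = 0x7931
clock 5: out=1, reg = 0x3C98
clock 6: out=0, reg = 0x9E4C

00110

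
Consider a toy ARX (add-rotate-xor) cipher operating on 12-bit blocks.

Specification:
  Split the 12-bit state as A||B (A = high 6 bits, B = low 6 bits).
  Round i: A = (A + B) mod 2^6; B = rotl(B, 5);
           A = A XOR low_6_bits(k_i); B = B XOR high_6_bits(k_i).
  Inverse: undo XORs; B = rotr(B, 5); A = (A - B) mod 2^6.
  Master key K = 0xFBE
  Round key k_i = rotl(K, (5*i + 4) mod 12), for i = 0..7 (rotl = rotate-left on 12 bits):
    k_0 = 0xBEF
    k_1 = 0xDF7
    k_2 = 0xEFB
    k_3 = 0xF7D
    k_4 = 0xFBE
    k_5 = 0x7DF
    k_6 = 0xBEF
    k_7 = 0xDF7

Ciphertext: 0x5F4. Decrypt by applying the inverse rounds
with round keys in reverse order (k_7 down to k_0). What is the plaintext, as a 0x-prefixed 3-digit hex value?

0x013

s_0 = ciphertext = 0x5F4
s_1 = InvRound(s_0, k_7) = 0x686
s_2 = InvRound(s_1, k_6) = 0x893
s_3 = InvRound(s_2, k_5) = 0x958
s_4 = InvRound(s_3, k_4) = 0x38D
s_5 = InvRound(s_4, k_3) = 0x4A1
s_6 = InvRound(s_5, k_2) = 0xD74
s_7 = InvRound(s_6, k_1) = 0xF06
s_8 = InvRound(s_7, k_0) = 0x013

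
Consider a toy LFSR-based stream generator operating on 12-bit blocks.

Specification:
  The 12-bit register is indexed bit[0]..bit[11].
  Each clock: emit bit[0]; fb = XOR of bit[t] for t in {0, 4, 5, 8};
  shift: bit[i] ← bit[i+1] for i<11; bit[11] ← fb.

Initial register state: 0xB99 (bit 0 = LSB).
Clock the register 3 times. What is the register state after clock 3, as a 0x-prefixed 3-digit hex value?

0xF73

reg_0 = 0xB99
clock 1: out=1, reg = 0xDCC
clock 2: out=0, reg = 0xEE6
clock 3: out=0, reg = 0xF73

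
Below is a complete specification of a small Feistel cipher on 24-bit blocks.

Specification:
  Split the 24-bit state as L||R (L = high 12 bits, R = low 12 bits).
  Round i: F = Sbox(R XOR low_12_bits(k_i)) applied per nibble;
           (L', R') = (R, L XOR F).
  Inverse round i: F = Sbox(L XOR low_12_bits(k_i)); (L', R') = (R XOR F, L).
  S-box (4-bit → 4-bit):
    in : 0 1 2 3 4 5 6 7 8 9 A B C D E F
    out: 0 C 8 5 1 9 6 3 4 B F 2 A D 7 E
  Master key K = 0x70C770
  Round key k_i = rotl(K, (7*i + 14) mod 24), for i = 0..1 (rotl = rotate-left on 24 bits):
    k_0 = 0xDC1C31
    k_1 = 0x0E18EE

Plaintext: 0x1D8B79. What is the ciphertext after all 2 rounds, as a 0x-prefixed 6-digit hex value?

s_0 = plaintext = 0x1D8B79
s_1 = Round(s_0, k_0) = 0xB792CC
s_2 = Round(s_1, k_1) = 0x2CC4F1

0x2CC4F1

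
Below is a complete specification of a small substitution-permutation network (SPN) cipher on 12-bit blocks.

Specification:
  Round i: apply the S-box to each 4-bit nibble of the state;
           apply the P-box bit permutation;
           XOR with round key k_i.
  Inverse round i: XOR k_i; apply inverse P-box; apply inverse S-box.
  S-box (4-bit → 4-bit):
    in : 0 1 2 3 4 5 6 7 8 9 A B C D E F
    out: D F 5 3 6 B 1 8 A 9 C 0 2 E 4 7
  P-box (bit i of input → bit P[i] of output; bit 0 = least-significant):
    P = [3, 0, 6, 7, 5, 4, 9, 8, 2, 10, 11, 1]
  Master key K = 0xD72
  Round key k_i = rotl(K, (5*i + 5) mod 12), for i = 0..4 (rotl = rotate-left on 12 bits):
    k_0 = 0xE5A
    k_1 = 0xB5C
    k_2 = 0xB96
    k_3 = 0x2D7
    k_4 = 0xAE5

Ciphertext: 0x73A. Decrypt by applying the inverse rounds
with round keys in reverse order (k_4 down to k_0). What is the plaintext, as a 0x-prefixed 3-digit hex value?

s_0 = ciphertext = 0x73A
s_1 = InvRound(s_0, k_4) = 0x181
s_2 = InvRound(s_1, k_3) = 0x9DE
s_3 = InvRound(s_2, k_2) = 0xBE2
s_4 = InvRound(s_3, k_1) = 0x939
s_5 = InvRound(s_4, k_0) = 0x804

0x804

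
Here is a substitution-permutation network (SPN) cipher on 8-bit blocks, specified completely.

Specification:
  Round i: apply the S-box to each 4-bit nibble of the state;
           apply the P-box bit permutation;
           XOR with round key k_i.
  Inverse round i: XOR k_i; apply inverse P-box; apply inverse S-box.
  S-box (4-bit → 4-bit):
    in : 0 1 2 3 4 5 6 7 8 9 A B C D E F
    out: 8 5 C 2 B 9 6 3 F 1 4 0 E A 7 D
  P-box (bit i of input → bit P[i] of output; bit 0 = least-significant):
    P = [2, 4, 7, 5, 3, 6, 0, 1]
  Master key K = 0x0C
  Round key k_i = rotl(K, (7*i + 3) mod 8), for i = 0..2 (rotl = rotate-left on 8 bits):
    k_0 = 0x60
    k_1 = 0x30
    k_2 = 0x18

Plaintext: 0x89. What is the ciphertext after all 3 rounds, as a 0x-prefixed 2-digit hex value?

0x04

s_0 = plaintext = 0x89
s_1 = Round(s_0, k_0) = 0x2F
s_2 = Round(s_1, k_1) = 0x97
s_3 = Round(s_2, k_2) = 0x04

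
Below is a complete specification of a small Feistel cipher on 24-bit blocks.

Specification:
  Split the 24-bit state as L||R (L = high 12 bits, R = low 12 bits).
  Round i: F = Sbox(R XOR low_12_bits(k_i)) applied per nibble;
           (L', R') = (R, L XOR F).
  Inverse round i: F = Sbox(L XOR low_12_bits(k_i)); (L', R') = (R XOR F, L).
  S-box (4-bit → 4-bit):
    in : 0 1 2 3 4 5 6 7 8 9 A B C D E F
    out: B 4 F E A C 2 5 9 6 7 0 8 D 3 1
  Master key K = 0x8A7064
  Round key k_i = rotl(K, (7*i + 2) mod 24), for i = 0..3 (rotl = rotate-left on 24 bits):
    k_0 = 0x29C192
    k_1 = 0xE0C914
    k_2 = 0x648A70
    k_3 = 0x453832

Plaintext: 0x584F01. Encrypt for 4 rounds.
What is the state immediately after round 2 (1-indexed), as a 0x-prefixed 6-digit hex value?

0x6EAE12

s_0 = plaintext = 0x584F01
s_1 = Round(s_0, k_0) = 0xF016EA
s_2 = Round(s_1, k_1) = 0x6EAE12
s_3 = Round(s_2, k_2) = 0xE12CC5
s_4 = Round(s_3, k_3) = 0xCC5407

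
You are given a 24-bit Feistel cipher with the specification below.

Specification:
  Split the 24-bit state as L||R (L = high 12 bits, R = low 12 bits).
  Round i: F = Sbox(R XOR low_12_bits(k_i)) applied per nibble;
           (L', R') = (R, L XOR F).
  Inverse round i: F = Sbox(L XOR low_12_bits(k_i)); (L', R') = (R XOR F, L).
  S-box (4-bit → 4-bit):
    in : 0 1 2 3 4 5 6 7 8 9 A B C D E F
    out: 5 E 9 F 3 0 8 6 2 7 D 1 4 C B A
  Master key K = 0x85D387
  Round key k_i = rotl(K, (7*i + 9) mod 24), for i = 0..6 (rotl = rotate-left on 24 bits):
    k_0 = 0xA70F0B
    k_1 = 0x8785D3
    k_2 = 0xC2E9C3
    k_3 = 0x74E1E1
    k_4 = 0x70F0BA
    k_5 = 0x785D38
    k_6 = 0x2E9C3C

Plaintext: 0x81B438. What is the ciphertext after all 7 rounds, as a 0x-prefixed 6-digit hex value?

s_0 = plaintext = 0x81B438
s_1 = Round(s_0, k_0) = 0x4389E4
s_2 = Round(s_1, k_1) = 0x9E40CE
s_3 = Round(s_2, k_2) = 0x0CEEB8
s_4 = Round(s_3, k_3) = 0xEB8AC9
s_5 = Round(s_4, k_4) = 0xAC93D7
s_6 = Round(s_5, k_5) = 0x3D7173
s_7 = Round(s_6, k_6) = 0x173FED

0x173FED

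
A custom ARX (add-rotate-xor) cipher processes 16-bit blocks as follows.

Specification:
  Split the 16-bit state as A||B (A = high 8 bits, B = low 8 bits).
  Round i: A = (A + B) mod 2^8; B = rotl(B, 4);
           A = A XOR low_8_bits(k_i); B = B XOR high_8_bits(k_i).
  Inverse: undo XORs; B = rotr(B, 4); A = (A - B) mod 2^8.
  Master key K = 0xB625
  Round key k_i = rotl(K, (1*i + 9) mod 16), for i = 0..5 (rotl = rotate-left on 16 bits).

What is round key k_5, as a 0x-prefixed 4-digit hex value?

K = 0xB625
k_0 = rotl(K, (1*0+9) mod 16) = rotl(K, 9) = 0x4B6C
k_1 = rotl(K, (1*1+9) mod 16) = rotl(K, 10) = 0x96D8
k_2 = rotl(K, (1*2+9) mod 16) = rotl(K, 11) = 0x2DB1
k_3 = rotl(K, (1*3+9) mod 16) = rotl(K, 12) = 0x5B62
k_4 = rotl(K, (1*4+9) mod 16) = rotl(K, 13) = 0xB6C4
k_5 = rotl(K, (1*5+9) mod 16) = rotl(K, 14) = 0x6D89

0x6D89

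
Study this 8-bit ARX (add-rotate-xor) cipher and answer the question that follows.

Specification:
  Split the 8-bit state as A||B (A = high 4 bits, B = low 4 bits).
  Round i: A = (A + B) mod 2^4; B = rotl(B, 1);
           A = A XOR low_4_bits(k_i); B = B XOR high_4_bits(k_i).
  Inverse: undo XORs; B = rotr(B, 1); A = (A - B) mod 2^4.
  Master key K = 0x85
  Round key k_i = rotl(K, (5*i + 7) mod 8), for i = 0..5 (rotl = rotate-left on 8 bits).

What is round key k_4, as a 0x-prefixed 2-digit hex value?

0x2C

K = 0x85
k_0 = rotl(K, (5*0+7) mod 8) = rotl(K, 7) = 0xC2
k_1 = rotl(K, (5*1+7) mod 8) = rotl(K, 4) = 0x58
k_2 = rotl(K, (5*2+7) mod 8) = rotl(K, 1) = 0x0B
k_3 = rotl(K, (5*3+7) mod 8) = rotl(K, 6) = 0x61
k_4 = rotl(K, (5*4+7) mod 8) = rotl(K, 3) = 0x2C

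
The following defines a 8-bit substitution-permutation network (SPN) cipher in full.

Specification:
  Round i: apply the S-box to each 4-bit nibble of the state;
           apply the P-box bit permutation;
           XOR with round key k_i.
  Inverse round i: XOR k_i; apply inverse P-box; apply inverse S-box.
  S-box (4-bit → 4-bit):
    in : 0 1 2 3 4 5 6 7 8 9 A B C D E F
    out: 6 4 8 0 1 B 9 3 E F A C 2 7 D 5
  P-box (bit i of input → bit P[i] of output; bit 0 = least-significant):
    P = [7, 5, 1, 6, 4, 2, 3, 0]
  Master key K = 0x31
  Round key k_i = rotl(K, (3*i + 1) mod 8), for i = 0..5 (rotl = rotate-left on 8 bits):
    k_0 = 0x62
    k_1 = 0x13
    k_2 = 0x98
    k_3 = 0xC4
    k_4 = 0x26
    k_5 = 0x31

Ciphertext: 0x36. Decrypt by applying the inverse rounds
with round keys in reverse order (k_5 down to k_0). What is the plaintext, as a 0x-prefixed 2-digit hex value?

0x39

s_0 = ciphertext = 0x36
s_1 = InvRound(s_0, k_5) = 0xA1
s_2 = InvRound(s_1, k_4) = 0xAF
s_3 = InvRound(s_2, k_3) = 0xB8
s_4 = InvRound(s_3, k_2) = 0x3C
s_5 = InvRound(s_4, k_1) = 0x80
s_6 = InvRound(s_5, k_0) = 0x39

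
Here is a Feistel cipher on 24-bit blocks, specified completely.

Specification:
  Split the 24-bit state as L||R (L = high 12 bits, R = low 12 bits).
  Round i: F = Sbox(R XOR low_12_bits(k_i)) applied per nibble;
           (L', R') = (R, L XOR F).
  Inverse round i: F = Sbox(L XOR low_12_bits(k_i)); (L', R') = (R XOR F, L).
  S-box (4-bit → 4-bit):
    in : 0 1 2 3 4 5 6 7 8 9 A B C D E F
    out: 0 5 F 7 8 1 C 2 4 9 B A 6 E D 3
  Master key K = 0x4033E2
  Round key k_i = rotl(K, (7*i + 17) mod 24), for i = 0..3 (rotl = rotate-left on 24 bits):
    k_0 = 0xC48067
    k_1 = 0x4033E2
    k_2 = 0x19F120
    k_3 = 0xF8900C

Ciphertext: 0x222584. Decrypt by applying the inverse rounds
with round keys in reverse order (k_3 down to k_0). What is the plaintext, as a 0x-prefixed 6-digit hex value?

0x809090

s_0 = ciphertext = 0x222584
s_1 = InvRound(s_0, k_3) = 0xA79222
s_2 = InvRound(s_1, k_2) = 0x83BA79
s_3 = InvRound(s_2, k_1) = 0x09083B
s_4 = InvRound(s_3, k_0) = 0x809090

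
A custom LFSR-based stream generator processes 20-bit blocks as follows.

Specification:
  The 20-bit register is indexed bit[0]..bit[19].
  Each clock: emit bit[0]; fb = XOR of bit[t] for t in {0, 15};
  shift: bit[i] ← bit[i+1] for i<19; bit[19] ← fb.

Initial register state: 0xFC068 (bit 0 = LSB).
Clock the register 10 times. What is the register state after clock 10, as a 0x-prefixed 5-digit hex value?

0xA5FF0

reg_0 = 0xFC068
clock 1: out=0, reg = 0xFE034
clock 2: out=0, reg = 0xFF01A
clock 3: out=0, reg = 0xFF80D
clock 4: out=1, reg = 0x7FC06
clock 5: out=0, reg = 0xBFE03
clock 6: out=1, reg = 0x5FF01
clock 7: out=1, reg = 0x2FF80
clock 8: out=0, reg = 0x97FC0
clock 9: out=0, reg = 0x4BFE0
clock 10: out=0, reg = 0xA5FF0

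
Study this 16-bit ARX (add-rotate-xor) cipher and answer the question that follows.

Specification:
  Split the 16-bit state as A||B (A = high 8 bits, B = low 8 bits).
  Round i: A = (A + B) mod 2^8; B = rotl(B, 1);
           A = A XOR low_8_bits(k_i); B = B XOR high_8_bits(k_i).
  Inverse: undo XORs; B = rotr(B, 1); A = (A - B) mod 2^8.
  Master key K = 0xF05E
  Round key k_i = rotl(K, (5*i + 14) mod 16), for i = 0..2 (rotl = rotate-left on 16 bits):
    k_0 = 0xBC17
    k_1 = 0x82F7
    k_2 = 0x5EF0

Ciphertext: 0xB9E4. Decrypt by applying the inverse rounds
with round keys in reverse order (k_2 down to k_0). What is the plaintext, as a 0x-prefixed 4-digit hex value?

s_0 = ciphertext = 0xB9E4
s_1 = InvRound(s_0, k_2) = 0xEC5D
s_2 = InvRound(s_1, k_1) = 0x2CEF
s_3 = InvRound(s_2, k_0) = 0x92A9

0x92A9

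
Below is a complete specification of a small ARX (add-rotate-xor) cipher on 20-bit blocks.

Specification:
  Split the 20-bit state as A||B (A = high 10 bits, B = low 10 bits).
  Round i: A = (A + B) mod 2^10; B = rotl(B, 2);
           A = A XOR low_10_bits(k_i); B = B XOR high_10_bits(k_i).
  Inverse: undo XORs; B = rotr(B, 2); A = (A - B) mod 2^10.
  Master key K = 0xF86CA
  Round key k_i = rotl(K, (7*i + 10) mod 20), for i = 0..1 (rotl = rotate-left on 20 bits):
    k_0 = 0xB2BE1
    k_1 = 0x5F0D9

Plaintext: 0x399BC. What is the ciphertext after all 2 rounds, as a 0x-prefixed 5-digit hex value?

s_0 = plaintext = 0x399BC
s_1 = Round(s_0, k_0) = 0x50C3B
s_2 = Round(s_1, k_1) = 0x69D90

0x69D90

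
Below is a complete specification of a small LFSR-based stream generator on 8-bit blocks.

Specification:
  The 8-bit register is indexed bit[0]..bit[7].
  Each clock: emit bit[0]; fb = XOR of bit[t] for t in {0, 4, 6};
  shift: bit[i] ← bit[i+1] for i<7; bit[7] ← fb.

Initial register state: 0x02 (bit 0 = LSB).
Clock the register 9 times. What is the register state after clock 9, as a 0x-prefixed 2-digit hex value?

0x45

reg_0 = 0x02
clock 1: out=0, reg = 0x01
clock 2: out=1, reg = 0x80
clock 3: out=0, reg = 0x40
clock 4: out=0, reg = 0xA0
clock 5: out=0, reg = 0x50
clock 6: out=0, reg = 0x28
clock 7: out=0, reg = 0x14
clock 8: out=0, reg = 0x8A
clock 9: out=0, reg = 0x45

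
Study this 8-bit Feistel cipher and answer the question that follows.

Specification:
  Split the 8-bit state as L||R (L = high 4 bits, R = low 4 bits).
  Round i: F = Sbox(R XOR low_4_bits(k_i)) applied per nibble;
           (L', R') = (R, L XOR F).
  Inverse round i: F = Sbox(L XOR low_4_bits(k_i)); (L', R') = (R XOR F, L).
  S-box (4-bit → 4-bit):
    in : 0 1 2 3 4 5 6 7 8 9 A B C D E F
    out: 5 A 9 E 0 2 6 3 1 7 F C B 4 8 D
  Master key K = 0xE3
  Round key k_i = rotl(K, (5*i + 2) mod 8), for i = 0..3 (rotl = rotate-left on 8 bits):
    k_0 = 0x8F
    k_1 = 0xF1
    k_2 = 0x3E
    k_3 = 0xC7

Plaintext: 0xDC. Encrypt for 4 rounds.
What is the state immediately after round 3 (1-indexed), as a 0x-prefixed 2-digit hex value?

s_0 = plaintext = 0xDC
s_1 = Round(s_0, k_0) = 0xC3
s_2 = Round(s_1, k_1) = 0x35
s_3 = Round(s_2, k_2) = 0x5F
s_4 = Round(s_3, k_3) = 0xF4

0x5F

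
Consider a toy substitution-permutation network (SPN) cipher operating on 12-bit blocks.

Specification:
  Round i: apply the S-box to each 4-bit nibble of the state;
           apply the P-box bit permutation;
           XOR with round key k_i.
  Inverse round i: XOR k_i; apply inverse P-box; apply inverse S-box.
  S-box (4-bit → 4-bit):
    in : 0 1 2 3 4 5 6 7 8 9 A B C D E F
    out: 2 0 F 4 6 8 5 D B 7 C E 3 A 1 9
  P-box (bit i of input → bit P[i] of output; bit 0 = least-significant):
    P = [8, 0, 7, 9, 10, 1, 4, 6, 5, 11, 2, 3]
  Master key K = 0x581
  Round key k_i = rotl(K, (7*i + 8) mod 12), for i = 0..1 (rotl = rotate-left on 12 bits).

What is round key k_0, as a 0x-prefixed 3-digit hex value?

K = 0x581
k_0 = rotl(K, (7*0+8) mod 12) = rotl(K, 8) = 0x158

0x158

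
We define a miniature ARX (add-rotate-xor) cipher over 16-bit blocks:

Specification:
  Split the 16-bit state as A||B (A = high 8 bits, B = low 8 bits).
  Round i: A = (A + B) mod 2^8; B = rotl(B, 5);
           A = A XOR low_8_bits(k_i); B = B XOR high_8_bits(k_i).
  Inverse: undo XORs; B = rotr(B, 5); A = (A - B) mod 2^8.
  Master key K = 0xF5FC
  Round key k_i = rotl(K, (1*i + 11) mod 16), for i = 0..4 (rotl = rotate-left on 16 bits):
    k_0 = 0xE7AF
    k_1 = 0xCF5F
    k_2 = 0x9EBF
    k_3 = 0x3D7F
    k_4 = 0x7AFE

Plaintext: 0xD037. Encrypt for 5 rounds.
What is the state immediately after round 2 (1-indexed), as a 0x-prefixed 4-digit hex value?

s_0 = plaintext = 0xD037
s_1 = Round(s_0, k_0) = 0xA801
s_2 = Round(s_1, k_1) = 0xF6EF
s_3 = Round(s_2, k_2) = 0x5A63
s_4 = Round(s_3, k_3) = 0xC251
s_5 = Round(s_4, k_4) = 0xED50

0xF6EF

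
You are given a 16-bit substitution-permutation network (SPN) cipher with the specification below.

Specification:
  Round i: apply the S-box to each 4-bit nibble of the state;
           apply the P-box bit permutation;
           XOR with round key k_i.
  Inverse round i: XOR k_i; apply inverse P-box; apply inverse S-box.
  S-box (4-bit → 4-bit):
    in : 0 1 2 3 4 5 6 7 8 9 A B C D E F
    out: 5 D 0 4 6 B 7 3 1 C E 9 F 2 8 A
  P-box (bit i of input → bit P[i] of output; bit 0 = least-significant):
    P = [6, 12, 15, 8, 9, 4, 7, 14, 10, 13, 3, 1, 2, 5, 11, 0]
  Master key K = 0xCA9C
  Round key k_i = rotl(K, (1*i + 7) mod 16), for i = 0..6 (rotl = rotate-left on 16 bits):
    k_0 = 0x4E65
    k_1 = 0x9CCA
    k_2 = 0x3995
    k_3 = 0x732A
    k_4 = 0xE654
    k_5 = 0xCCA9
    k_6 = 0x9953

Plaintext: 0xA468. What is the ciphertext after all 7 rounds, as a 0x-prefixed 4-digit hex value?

s_0 = plaintext = 0xA468
s_1 = Round(s_0, k_0) = 0x649C
s_2 = Round(s_1, k_1) = 0x6526
s_3 = Round(s_2, k_2) = 0x85F3
s_4 = Round(s_3, k_3) = 0x973C
s_5 = Round(s_4, k_4) = 0x5B95
s_6 = Round(s_5, k_5) = 0x994E
s_7 = Round(s_6, k_6) = 0x90C8

0x90C8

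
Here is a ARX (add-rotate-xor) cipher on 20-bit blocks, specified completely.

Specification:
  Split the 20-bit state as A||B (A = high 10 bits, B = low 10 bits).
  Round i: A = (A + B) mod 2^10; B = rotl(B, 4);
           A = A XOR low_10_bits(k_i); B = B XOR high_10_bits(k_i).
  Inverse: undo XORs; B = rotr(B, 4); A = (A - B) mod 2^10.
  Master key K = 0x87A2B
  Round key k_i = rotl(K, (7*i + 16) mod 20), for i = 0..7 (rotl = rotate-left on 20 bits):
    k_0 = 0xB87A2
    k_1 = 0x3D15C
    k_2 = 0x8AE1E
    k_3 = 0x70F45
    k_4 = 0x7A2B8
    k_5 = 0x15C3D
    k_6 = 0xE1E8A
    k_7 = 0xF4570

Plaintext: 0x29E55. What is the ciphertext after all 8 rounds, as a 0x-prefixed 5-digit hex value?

s_0 = plaintext = 0x29E55
s_1 = Round(s_0, k_0) = 0x57BB8
s_2 = Round(s_1, k_1) = 0x12B7A
s_3 = Round(s_2, k_2) = 0x76986
s_4 = Round(s_3, k_3) = 0x095A5
s_5 = Round(s_4, k_4) = 0xDCBBE
s_6 = Round(s_5, k_5) = 0xC37B9
s_7 = Round(s_6, k_6) = 0x13019
s_8 = Round(s_7, k_7) = 0x45641

0x45641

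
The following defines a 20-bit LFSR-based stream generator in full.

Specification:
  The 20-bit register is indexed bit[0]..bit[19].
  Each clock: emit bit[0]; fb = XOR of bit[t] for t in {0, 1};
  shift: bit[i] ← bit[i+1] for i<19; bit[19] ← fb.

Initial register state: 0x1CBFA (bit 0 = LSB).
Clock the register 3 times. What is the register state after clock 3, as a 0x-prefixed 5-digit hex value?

reg_0 = 0x1CBFA
clock 1: out=0, reg = 0x8E5FD
clock 2: out=1, reg = 0xC72FE
clock 3: out=0, reg = 0xE397F

0xE397F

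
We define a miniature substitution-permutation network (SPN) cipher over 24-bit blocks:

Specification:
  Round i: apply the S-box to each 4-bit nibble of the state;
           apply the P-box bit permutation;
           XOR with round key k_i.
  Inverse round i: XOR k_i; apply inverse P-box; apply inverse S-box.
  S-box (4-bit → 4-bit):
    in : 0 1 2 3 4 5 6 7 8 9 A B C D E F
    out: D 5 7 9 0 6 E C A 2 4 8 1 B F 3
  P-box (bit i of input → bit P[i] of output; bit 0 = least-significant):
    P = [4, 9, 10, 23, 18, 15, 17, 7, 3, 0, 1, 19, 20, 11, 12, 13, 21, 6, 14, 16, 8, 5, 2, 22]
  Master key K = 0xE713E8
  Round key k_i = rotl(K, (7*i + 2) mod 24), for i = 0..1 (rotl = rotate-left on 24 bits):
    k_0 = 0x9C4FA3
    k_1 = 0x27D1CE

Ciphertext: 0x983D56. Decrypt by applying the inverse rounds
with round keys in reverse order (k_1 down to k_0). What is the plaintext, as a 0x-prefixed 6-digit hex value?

s_0 = ciphertext = 0x983D56
s_1 = InvRound(s_0, k_1) = 0x40D3E0
s_2 = InvRound(s_1, k_0) = 0xB926F7

0xB926F7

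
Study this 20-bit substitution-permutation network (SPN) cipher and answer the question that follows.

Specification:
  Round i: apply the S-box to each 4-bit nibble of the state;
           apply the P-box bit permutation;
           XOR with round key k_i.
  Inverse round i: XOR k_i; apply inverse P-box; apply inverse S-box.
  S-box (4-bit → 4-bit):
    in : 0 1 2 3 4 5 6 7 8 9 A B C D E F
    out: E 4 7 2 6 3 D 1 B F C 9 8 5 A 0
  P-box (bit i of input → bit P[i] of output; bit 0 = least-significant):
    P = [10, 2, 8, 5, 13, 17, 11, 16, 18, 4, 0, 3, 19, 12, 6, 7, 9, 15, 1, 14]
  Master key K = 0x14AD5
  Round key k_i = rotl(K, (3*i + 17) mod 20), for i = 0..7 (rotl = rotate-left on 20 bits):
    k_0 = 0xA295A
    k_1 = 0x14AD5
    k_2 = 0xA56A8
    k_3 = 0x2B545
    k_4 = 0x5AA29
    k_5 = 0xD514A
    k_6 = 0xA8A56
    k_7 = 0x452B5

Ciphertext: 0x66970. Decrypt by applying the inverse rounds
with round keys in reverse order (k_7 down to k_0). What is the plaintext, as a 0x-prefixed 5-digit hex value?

s_0 = ciphertext = 0x66970
s_1 = InvRound(s_0, k_7) = 0x70124
s_2 = InvRound(s_1, k_6) = 0x2D5AA
s_3 = InvRound(s_2, k_5) = 0x367EB
s_4 = InvRound(s_3, k_4) = 0x0A74D
s_5 = InvRound(s_4, k_3) = 0x73C3F
s_6 = InvRound(s_5, k_2) = 0x6B263
s_7 = InvRound(s_6, k_1) = 0x0E59E
s_8 = InvRound(s_7, k_0) = 0xE6F45

0xE6F45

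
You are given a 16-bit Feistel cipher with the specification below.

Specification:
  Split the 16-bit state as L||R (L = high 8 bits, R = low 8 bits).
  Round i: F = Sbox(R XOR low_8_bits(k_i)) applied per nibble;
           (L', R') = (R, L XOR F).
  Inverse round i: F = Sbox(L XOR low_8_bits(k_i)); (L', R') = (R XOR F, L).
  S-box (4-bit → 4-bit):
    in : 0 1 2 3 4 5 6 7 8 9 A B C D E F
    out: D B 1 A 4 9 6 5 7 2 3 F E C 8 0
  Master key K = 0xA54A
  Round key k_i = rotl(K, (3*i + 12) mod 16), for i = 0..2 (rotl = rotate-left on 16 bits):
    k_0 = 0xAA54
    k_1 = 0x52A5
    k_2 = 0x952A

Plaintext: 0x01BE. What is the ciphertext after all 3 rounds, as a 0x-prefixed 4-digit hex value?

0xABF9

s_0 = plaintext = 0x01BE
s_1 = Round(s_0, k_0) = 0xBE82
s_2 = Round(s_1, k_1) = 0x82AB
s_3 = Round(s_2, k_2) = 0xABF9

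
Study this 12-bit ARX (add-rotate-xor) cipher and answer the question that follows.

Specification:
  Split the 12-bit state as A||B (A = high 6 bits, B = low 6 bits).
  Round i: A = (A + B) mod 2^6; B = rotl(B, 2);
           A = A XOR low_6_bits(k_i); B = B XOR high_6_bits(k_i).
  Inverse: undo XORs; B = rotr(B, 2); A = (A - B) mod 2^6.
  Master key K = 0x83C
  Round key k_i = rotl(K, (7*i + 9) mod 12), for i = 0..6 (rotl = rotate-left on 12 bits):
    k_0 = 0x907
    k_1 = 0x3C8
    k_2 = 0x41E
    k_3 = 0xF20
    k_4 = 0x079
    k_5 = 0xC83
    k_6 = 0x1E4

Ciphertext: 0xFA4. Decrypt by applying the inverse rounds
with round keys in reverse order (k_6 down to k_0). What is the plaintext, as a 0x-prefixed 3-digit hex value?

s_0 = ciphertext = 0xFA4
s_1 = InvRound(s_0, k_6) = 0x8B8
s_2 = InvRound(s_1, k_5) = 0xFE2
s_3 = InvRound(s_2, k_4) = 0x3B8
s_4 = InvRound(s_3, k_3) = 0xB41
s_5 = InvRound(s_4, k_2) = 0x7D4
s_6 = InvRound(s_5, k_1) = 0x876
s_7 = InvRound(s_6, k_0) = 0x0A4

0x0A4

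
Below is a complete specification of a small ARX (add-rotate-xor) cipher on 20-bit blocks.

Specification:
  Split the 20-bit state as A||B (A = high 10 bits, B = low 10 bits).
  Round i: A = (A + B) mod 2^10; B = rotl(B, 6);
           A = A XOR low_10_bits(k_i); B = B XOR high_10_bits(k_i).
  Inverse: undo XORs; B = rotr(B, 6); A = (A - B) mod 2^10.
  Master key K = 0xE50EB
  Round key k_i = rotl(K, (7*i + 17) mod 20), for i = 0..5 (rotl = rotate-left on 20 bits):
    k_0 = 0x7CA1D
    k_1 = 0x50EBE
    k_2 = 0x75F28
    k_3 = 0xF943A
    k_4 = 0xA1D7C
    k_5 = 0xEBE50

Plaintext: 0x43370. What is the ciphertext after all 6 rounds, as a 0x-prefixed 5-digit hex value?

0x80B55

s_0 = plaintext = 0x43370
s_1 = Round(s_0, k_0) = 0x985C5
s_2 = Round(s_1, k_1) = 0xA601F
s_3 = Round(s_2, k_2) = 0x67E16
s_4 = Round(s_3, k_3) = 0xE3E44
s_5 = Round(s_4, k_4) = 0x2BFA3
s_6 = Round(s_5, k_5) = 0x80B55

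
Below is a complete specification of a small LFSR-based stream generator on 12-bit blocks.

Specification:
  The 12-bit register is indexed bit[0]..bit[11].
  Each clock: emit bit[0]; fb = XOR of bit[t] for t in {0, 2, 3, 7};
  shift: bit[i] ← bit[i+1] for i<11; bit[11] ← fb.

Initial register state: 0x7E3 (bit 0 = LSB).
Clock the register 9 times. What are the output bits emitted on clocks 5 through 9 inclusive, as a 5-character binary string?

01111

reg_0 = 0x7E3
clock 1: out=1, reg = 0x3F1
clock 2: out=1, reg = 0x1F8
clock 3: out=0, reg = 0x0FC
clock 4: out=0, reg = 0x87E
clock 5: out=0, reg = 0x43F
clock 6: out=1, reg = 0xA1F
clock 7: out=1, reg = 0xD0F
clock 8: out=1, reg = 0xE87
clock 9: out=1, reg = 0xF43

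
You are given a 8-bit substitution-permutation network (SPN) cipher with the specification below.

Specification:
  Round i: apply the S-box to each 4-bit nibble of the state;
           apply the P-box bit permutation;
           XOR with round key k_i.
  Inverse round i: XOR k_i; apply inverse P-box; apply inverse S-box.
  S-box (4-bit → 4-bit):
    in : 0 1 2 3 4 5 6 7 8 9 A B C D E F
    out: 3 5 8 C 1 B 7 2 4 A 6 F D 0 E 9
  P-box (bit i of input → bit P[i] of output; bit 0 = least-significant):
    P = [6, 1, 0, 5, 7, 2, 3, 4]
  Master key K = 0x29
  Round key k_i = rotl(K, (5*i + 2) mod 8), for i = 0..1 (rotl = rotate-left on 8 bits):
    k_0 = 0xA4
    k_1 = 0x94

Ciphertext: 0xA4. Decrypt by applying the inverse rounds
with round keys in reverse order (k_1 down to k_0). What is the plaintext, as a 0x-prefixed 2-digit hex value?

s_0 = ciphertext = 0xA4
s_1 = InvRound(s_0, k_1) = 0x22
s_2 = InvRound(s_1, k_0) = 0x07

0x07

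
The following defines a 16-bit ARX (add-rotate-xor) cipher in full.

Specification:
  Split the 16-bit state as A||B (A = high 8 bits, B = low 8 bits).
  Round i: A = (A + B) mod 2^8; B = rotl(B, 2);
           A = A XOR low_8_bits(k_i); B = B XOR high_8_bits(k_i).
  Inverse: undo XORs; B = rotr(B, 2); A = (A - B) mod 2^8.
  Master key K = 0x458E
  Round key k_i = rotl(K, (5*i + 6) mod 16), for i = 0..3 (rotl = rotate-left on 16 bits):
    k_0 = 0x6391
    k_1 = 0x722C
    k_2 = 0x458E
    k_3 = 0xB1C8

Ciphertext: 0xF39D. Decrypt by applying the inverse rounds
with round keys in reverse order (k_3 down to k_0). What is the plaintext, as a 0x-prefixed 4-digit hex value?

s_0 = ciphertext = 0xF39D
s_1 = InvRound(s_0, k_3) = 0x300B
s_2 = InvRound(s_1, k_2) = 0x2B93
s_3 = InvRound(s_2, k_1) = 0x8F78
s_4 = InvRound(s_3, k_0) = 0x58C6

0x58C6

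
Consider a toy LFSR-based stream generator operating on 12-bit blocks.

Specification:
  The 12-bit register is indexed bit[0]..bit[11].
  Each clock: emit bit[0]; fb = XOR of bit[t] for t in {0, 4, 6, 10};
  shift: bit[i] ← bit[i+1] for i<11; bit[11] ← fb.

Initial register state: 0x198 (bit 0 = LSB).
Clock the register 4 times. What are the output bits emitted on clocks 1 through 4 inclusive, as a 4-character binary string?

reg_0 = 0x198
clock 1: out=0, reg = 0x8CC
clock 2: out=0, reg = 0xC66
clock 3: out=0, reg = 0x633
clock 4: out=1, reg = 0xB19

0001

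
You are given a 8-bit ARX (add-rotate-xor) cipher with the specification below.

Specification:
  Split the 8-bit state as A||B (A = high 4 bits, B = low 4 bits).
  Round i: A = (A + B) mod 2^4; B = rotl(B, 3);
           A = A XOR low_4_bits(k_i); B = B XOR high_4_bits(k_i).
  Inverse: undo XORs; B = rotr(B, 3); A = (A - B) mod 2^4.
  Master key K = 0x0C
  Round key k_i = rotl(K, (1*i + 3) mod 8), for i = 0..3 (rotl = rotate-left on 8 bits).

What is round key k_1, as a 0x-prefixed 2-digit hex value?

0xC0

K = 0x0C
k_0 = rotl(K, (1*0+3) mod 8) = rotl(K, 3) = 0x60
k_1 = rotl(K, (1*1+3) mod 8) = rotl(K, 4) = 0xC0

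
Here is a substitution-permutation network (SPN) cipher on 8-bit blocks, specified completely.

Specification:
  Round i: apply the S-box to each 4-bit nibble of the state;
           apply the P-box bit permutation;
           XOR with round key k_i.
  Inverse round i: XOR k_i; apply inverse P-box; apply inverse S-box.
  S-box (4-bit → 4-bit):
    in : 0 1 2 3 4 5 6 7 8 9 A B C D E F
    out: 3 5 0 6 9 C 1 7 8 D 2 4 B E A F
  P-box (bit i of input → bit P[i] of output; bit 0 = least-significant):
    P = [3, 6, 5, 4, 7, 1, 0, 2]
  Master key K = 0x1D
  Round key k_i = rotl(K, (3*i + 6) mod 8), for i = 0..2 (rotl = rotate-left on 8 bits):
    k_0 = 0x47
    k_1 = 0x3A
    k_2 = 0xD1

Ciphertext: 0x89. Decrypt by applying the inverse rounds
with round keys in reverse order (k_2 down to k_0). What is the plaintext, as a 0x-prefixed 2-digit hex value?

s_0 = ciphertext = 0x89
s_1 = InvRound(s_0, k_2) = 0x2C
s_2 = InvRound(s_1, k_1) = 0xE8
s_3 = InvRound(s_2, k_0) = 0xF1

0xF1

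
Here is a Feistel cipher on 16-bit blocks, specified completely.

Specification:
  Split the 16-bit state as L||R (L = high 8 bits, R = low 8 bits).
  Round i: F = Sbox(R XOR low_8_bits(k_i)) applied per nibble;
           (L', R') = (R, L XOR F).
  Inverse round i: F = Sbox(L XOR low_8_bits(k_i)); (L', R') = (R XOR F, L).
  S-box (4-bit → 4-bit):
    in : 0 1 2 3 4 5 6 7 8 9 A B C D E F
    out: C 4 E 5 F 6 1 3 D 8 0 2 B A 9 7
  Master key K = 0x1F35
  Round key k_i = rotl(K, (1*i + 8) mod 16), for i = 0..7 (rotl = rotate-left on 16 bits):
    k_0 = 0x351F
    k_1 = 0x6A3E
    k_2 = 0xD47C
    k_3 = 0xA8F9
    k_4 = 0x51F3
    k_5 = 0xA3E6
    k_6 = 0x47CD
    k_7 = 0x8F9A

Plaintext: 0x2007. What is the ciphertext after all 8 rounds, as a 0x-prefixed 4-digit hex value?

0xAE1B

s_0 = plaintext = 0x2007
s_1 = Round(s_0, k_0) = 0x076D
s_2 = Round(s_1, k_1) = 0x6D62
s_3 = Round(s_2, k_2) = 0x6224
s_4 = Round(s_3, k_3) = 0x24C8
s_5 = Round(s_4, k_4) = 0xC876
s_6 = Round(s_5, k_5) = 0x7644
s_7 = Round(s_6, k_6) = 0x44AE
s_8 = Round(s_7, k_7) = 0xAE1B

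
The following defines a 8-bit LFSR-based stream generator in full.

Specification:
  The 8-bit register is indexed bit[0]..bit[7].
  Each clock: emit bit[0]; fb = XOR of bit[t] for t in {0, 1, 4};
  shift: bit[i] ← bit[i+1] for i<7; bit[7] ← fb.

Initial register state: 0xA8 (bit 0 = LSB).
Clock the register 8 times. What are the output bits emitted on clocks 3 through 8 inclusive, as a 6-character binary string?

010101

reg_0 = 0xA8
clock 1: out=0, reg = 0x54
clock 2: out=0, reg = 0xAA
clock 3: out=0, reg = 0xD5
clock 4: out=1, reg = 0x6A
clock 5: out=0, reg = 0xB5
clock 6: out=1, reg = 0x5A
clock 7: out=0, reg = 0x2D
clock 8: out=1, reg = 0x96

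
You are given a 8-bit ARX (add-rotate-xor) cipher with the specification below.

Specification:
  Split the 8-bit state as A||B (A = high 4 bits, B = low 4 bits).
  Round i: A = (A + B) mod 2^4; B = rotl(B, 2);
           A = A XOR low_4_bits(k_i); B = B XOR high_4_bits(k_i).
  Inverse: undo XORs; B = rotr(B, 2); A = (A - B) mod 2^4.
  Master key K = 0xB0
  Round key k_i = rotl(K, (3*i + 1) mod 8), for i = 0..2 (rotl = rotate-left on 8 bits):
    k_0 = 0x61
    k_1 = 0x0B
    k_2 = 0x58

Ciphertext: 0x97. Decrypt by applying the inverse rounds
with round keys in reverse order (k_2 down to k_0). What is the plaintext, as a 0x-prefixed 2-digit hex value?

0x01

s_0 = ciphertext = 0x97
s_1 = InvRound(s_0, k_2) = 0x98
s_2 = InvRound(s_1, k_1) = 0x02
s_3 = InvRound(s_2, k_0) = 0x01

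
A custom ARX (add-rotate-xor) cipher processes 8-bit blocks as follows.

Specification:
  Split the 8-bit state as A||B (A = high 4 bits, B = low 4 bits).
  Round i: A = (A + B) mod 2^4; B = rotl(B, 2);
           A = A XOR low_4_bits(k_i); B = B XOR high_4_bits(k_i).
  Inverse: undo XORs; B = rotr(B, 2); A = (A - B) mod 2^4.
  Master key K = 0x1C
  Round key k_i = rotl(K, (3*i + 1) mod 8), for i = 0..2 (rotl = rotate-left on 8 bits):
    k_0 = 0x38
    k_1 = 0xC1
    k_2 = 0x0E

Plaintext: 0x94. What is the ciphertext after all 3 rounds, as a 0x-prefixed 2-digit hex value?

s_0 = plaintext = 0x94
s_1 = Round(s_0, k_0) = 0x52
s_2 = Round(s_1, k_1) = 0x64
s_3 = Round(s_2, k_2) = 0x41

0x41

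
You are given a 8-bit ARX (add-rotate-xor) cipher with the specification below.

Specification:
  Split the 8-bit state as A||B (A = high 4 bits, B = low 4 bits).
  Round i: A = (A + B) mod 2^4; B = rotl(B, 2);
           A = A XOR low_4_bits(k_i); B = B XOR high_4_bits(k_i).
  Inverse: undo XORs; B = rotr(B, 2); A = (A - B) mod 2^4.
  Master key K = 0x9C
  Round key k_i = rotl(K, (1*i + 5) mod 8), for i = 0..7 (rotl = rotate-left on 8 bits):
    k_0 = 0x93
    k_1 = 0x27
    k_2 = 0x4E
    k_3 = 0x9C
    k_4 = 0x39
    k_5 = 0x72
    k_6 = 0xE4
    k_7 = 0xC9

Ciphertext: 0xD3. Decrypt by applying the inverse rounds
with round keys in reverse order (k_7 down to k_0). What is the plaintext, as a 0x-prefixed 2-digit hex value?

s_0 = ciphertext = 0xD3
s_1 = InvRound(s_0, k_7) = 0x5F
s_2 = InvRound(s_1, k_6) = 0xD4
s_3 = InvRound(s_2, k_5) = 0x3C
s_4 = InvRound(s_3, k_4) = 0xBF
s_5 = InvRound(s_4, k_3) = 0xE9
s_6 = InvRound(s_5, k_2) = 0x97
s_7 = InvRound(s_6, k_1) = 0x95
s_8 = InvRound(s_7, k_0) = 0x73

0x73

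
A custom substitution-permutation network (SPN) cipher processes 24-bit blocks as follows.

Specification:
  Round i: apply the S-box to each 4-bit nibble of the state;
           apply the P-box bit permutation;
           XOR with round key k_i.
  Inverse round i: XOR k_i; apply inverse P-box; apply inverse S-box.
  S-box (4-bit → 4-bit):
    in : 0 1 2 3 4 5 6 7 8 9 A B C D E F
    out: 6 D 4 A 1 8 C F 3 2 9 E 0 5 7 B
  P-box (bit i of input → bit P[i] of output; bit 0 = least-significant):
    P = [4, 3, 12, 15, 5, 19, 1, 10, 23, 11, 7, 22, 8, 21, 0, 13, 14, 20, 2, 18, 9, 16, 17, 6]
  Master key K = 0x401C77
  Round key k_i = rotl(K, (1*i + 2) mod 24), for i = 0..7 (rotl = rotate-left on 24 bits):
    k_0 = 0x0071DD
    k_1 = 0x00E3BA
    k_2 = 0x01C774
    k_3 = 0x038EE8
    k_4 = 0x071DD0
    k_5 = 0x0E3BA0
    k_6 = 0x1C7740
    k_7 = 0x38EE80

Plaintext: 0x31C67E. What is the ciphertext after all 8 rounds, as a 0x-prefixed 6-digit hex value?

0xA7CC3E

s_0 = plaintext = 0x31C67E
s_1 = Round(s_0, k_0) = 0x4D2523
s_2 = Round(s_1, k_1) = 0x4021B5
s_3 = Round(s_2, k_2) = 0xD941F3
s_4 = Round(s_3, k_3) = 0xD90940
s_5 = Round(s_4, k_4) = 0x3507F9
s_6 = Round(s_5, k_5) = 0xE33749
s_7 = Round(s_6, k_6) = 0xEB5DE8
s_8 = Round(s_7, k_7) = 0xA7CC3E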